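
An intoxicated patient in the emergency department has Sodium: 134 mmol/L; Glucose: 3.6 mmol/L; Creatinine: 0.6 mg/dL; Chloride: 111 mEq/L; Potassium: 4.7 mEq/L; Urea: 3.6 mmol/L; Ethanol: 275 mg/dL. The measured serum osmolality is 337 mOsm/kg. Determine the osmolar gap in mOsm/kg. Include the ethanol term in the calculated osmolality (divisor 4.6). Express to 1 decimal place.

2.0 mOsm/kg

Calculated osmolality = 2·Na + glucose + urea + ethanol/4.6
= 2·134 + 3.6 + 3.6 + 275/4.6
= 268 + 3.60 + 3.60 + 59.78
= 334.98 mOsm/kg ≈ 335.0 mOsm/kg
Osmolar gap = measured − calculated = 337 − 335.0 = 2.0 mOsm/kg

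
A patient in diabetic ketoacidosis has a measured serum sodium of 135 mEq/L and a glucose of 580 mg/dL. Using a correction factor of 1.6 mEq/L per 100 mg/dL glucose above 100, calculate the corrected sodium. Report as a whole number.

143 mEq/L

Corrected Na = measured Na + 1.6 · (glucose − 100)/100
= 135 + 1.6 · (580 − 100)/100
= 135 + 7.7
= 142.7 mEq/L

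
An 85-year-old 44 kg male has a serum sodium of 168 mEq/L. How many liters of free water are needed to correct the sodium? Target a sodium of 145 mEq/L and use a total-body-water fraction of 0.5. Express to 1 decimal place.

TBW = 0.5 · 44 = 22 L
Free water deficit = TBW · (Na/145 − 1)
= 22 · (168/145 − 1)
= 22 · 0.1586
= 3.49 L

3.5 L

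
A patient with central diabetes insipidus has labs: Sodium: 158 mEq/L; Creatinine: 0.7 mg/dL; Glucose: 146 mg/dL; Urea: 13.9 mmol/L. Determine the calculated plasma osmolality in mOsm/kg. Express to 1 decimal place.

338.0 mOsm/kg

Calculated osmolality = 2·Na + glucose/18 + urea
= 2·158 + 146/18 + 13.9
= 316 + 8.11 + 13.90
= 338.01 mOsm/kg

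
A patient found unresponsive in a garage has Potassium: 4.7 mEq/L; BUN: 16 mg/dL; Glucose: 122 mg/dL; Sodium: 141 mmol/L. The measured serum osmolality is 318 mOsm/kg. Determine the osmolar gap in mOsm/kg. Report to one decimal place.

Calculated osmolality = 2·Na + glucose/18 + BUN/2.8
= 2·141 + 122/18 + 16/2.8
= 282 + 6.78 + 5.71
= 294.49 mOsm/kg ≈ 294.5 mOsm/kg
Osmolar gap = measured − calculated = 318 − 294.5 = 23.5 mOsm/kg

23.5 mOsm/kg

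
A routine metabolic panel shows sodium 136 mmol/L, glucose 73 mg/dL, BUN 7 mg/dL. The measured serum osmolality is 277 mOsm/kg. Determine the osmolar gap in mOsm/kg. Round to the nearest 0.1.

-1.6 mOsm/kg

Calculated osmolality = 2·Na + glucose/18 + BUN/2.8
= 2·136 + 73/18 + 7/2.8
= 272 + 4.06 + 2.50
= 278.56 mOsm/kg ≈ 278.6 mOsm/kg
Osmolar gap = measured − calculated = 277 − 278.6 = -1.6 mOsm/kg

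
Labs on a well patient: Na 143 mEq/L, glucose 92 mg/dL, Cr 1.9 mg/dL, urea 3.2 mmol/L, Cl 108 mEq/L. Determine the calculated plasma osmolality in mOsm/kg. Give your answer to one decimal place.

Calculated osmolality = 2·Na + glucose/18 + urea
= 2·143 + 92/18 + 3.2
= 286 + 5.11 + 3.20
= 294.31 mOsm/kg

294.3 mOsm/kg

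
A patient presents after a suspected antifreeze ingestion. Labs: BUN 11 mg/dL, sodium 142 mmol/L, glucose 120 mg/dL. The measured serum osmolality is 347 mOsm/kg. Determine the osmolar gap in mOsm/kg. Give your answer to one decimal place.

52.4 mOsm/kg

Calculated osmolality = 2·Na + glucose/18 + BUN/2.8
= 2·142 + 120/18 + 11/2.8
= 284 + 6.67 + 3.93
= 294.6 mOsm/kg ≈ 294.6 mOsm/kg
Osmolar gap = measured − calculated = 347 − 294.6 = 52.4 mOsm/kg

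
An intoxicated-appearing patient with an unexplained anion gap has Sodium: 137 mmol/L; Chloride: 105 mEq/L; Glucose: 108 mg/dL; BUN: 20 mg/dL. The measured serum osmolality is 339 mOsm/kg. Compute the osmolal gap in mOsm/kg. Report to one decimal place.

51.9 mOsm/kg

Calculated osmolality = 2·Na + glucose/18 + BUN/2.8
= 2·137 + 108/18 + 20/2.8
= 274 + 6 + 7.14
= 287.14 mOsm/kg ≈ 287.1 mOsm/kg
Osmolar gap = measured − calculated = 339 − 287.1 = 51.9 mOsm/kg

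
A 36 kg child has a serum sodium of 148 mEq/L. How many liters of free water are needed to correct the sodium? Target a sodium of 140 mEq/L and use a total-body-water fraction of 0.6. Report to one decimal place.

TBW = 0.6 · 36 = 21.6 L
Free water deficit = TBW · (Na/140 − 1)
= 21.6 · (148/140 − 1)
= 21.6 · 0.0571
= 1.23 L

1.2 L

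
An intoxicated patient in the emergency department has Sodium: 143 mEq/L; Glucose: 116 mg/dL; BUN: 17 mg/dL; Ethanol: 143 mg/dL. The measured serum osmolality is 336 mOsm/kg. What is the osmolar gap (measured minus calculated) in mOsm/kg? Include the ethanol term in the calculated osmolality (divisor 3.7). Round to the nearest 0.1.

-1.2 mOsm/kg

Calculated osmolality = 2·Na + glucose/18 + BUN/2.8 + ethanol/3.7
= 2·143 + 116/18 + 17/2.8 + 143/3.7
= 286 + 6.44 + 6.07 + 38.65
= 337.16 mOsm/kg ≈ 337.2 mOsm/kg
Osmolar gap = measured − calculated = 336 − 337.2 = -1.2 mOsm/kg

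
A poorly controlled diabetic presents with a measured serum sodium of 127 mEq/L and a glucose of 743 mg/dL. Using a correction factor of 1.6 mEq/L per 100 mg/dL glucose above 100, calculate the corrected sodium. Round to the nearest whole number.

Corrected Na = measured Na + 1.6 · (glucose − 100)/100
= 127 + 1.6 · (743 − 100)/100
= 127 + 10.3
= 137.3 mEq/L

137 mEq/L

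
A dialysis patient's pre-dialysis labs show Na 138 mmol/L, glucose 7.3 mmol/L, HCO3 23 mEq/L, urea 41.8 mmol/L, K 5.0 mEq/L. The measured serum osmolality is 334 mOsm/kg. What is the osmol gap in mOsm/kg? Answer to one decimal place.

Calculated osmolality = 2·Na + glucose + urea
= 2·138 + 7.3 + 41.8
= 276 + 7.30 + 41.80
= 325.1 mOsm/kg ≈ 325.1 mOsm/kg
Osmolar gap = measured − calculated = 334 − 325.1 = 8.9 mOsm/kg

8.9 mOsm/kg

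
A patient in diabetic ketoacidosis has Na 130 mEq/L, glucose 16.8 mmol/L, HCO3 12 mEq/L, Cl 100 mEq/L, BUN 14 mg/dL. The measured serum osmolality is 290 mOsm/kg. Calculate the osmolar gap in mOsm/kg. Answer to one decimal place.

Calculated osmolality = 2·Na + glucose + BUN/2.8
= 2·130 + 16.8 + 14/2.8
= 260 + 16.80 + 5
= 281.8 mOsm/kg ≈ 281.8 mOsm/kg
Osmolar gap = measured − calculated = 290 − 281.8 = 8.2 mOsm/kg

8.2 mOsm/kg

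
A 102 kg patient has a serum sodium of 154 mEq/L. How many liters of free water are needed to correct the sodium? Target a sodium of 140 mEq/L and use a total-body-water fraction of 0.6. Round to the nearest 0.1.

TBW = 0.6 · 102 = 61.2 L
Free water deficit = TBW · (Na/140 − 1)
= 61.2 · (154/140 − 1)
= 61.2 · 0.1
= 6.12 L

6.1 L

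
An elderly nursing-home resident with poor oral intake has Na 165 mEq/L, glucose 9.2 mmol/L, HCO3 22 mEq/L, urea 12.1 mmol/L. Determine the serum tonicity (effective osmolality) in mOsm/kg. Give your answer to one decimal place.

Effective osmolality excludes urea (freely permeant across cell membranes):
2·Na + glucose
= 2·165 + 9.2
= 330 + 9.2
= 339.2 mOsm/kg

339.2 mOsm/kg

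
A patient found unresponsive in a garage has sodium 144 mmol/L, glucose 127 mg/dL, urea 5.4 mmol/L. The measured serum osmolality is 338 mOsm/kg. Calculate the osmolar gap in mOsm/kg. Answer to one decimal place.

Calculated osmolality = 2·Na + glucose/18 + urea
= 2·144 + 127/18 + 5.4
= 288 + 7.06 + 5.40
= 300.46 mOsm/kg ≈ 300.5 mOsm/kg
Osmolar gap = measured − calculated = 338 − 300.5 = 37.5 mOsm/kg

37.5 mOsm/kg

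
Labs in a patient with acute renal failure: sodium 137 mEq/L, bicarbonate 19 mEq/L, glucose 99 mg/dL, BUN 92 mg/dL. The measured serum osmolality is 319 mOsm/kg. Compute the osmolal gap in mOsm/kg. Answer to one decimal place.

6.6 mOsm/kg

Calculated osmolality = 2·Na + glucose/18 + BUN/2.8
= 2·137 + 99/18 + 92/2.8
= 274 + 5.50 + 32.86
= 312.36 mOsm/kg ≈ 312.4 mOsm/kg
Osmolar gap = measured − calculated = 319 − 312.4 = 6.6 mOsm/kg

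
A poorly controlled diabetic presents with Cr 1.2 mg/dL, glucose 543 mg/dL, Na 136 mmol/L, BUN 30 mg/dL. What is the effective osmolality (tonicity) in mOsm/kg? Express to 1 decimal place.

Effective osmolality excludes urea (freely permeant across cell membranes):
2·Na + glucose/18
= 2·136 + 543/18
= 272 + 30.17
= 302.17 mOsm/kg

302.2 mOsm/kg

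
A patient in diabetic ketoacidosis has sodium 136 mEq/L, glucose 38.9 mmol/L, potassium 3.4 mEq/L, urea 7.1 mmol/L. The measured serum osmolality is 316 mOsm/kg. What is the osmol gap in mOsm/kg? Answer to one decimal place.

Calculated osmolality = 2·Na + glucose + urea
= 2·136 + 38.9 + 7.1
= 272 + 38.90 + 7.10
= 318 mOsm/kg ≈ 318.0 mOsm/kg
Osmolar gap = measured − calculated = 316 − 318.0 = -2.0 mOsm/kg

-2.0 mOsm/kg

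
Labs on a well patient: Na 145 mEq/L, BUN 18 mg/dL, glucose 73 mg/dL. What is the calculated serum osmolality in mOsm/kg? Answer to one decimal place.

300.5 mOsm/kg

Calculated osmolality = 2·Na + glucose/18 + BUN/2.8
= 2·145 + 73/18 + 18/2.8
= 290 + 4.06 + 6.43
= 300.49 mOsm/kg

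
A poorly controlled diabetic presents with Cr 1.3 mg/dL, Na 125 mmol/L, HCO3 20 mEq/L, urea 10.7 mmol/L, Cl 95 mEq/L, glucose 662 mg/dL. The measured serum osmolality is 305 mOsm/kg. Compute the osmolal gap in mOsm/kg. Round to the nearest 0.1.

7.5 mOsm/kg

Calculated osmolality = 2·Na + glucose/18 + urea
= 2·125 + 662/18 + 10.7
= 250 + 36.78 + 10.70
= 297.48 mOsm/kg ≈ 297.5 mOsm/kg
Osmolar gap = measured − calculated = 305 − 297.5 = 7.5 mOsm/kg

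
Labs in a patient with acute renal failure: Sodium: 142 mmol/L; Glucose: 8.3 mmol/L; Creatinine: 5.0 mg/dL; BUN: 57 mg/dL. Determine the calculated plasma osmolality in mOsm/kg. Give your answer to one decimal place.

Calculated osmolality = 2·Na + glucose + BUN/2.8
= 2·142 + 8.3 + 57/2.8
= 284 + 8.30 + 20.36
= 312.66 mOsm/kg

312.7 mOsm/kg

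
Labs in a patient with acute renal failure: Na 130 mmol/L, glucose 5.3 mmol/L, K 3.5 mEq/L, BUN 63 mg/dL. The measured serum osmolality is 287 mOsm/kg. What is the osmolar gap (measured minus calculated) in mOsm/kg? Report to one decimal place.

Calculated osmolality = 2·Na + glucose + BUN/2.8
= 2·130 + 5.3 + 63/2.8
= 260 + 5.30 + 22.50
= 287.8 mOsm/kg ≈ 287.8 mOsm/kg
Osmolar gap = measured − calculated = 287 − 287.8 = -0.8 mOsm/kg

-0.8 mOsm/kg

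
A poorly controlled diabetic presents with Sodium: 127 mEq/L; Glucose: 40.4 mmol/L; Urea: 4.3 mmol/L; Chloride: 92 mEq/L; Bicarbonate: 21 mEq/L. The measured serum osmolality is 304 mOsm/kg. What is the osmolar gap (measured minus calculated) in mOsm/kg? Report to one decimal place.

Calculated osmolality = 2·Na + glucose + urea
= 2·127 + 40.4 + 4.3
= 254 + 40.40 + 4.30
= 298.7 mOsm/kg ≈ 298.7 mOsm/kg
Osmolar gap = measured − calculated = 304 − 298.7 = 5.3 mOsm/kg

5.3 mOsm/kg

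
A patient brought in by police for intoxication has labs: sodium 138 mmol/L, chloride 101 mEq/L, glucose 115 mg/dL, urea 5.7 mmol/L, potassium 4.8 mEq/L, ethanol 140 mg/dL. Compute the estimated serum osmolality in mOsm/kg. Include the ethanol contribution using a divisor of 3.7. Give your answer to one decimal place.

Calculated osmolality = 2·Na + glucose/18 + urea + ethanol/3.7
= 2·138 + 115/18 + 5.7 + 140/3.7
= 276 + 6.39 + 5.70 + 37.84
= 325.93 mOsm/kg

325.9 mOsm/kg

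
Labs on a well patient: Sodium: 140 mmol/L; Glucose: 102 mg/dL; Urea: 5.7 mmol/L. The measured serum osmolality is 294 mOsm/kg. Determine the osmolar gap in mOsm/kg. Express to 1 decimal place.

2.6 mOsm/kg

Calculated osmolality = 2·Na + glucose/18 + urea
= 2·140 + 102/18 + 5.7
= 280 + 5.67 + 5.70
= 291.37 mOsm/kg ≈ 291.4 mOsm/kg
Osmolar gap = measured − calculated = 294 − 291.4 = 2.6 mOsm/kg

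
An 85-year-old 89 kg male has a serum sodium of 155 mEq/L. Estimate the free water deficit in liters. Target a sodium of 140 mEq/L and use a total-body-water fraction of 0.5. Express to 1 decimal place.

4.8 L

TBW = 0.5 · 89 = 44.5 L
Free water deficit = TBW · (Na/140 − 1)
= 44.5 · (155/140 − 1)
= 44.5 · 0.1071
= 4.77 L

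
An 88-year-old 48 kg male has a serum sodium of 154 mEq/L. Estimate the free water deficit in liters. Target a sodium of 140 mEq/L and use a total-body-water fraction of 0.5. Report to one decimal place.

2.4 L

TBW = 0.5 · 48 = 24 L
Free water deficit = TBW · (Na/140 − 1)
= 24 · (154/140 − 1)
= 24 · 0.1
= 2.4 L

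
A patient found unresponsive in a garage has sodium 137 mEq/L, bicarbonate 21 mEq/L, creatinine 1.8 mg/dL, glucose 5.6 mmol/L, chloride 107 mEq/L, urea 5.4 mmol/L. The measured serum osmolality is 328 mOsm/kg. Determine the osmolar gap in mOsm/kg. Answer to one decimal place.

43.0 mOsm/kg

Calculated osmolality = 2·Na + glucose + urea
= 2·137 + 5.6 + 5.4
= 274 + 5.60 + 5.40
= 285 mOsm/kg ≈ 285.0 mOsm/kg
Osmolar gap = measured − calculated = 328 − 285.0 = 43.0 mOsm/kg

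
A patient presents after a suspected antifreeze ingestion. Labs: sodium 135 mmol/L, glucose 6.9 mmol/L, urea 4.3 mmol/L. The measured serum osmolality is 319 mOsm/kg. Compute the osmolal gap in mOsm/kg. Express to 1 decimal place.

Calculated osmolality = 2·Na + glucose + urea
= 2·135 + 6.9 + 4.3
= 270 + 6.90 + 4.30
= 281.2 mOsm/kg ≈ 281.2 mOsm/kg
Osmolar gap = measured − calculated = 319 − 281.2 = 37.8 mOsm/kg

37.8 mOsm/kg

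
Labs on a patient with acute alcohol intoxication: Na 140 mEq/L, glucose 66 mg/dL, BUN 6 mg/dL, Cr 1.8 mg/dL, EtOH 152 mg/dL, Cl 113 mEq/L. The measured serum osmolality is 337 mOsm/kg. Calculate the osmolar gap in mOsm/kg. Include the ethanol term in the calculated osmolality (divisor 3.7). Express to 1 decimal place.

Calculated osmolality = 2·Na + glucose/18 + BUN/2.8 + ethanol/3.7
= 2·140 + 66/18 + 6/2.8 + 152/3.7
= 280 + 3.67 + 2.14 + 41.08
= 326.89 mOsm/kg ≈ 326.9 mOsm/kg
Osmolar gap = measured − calculated = 337 − 326.9 = 10.1 mOsm/kg

10.1 mOsm/kg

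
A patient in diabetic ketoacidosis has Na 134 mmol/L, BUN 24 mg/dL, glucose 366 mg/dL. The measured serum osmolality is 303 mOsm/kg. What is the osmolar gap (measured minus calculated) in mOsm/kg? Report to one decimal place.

Calculated osmolality = 2·Na + glucose/18 + BUN/2.8
= 2·134 + 366/18 + 24/2.8
= 268 + 20.33 + 8.57
= 296.9 mOsm/kg ≈ 296.9 mOsm/kg
Osmolar gap = measured − calculated = 303 − 296.9 = 6.1 mOsm/kg

6.1 mOsm/kg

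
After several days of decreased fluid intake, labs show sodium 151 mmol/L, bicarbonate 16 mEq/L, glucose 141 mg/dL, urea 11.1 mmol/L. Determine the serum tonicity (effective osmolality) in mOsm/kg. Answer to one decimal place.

309.8 mOsm/kg

Effective osmolality excludes urea (freely permeant across cell membranes):
2·Na + glucose/18
= 2·151 + 141/18
= 302 + 7.83
= 309.83 mOsm/kg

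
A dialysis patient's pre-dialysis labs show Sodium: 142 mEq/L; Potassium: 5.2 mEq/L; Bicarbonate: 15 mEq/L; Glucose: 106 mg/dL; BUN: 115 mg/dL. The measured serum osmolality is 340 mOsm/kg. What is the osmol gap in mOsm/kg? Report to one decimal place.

9.0 mOsm/kg

Calculated osmolality = 2·Na + glucose/18 + BUN/2.8
= 2·142 + 106/18 + 115/2.8
= 284 + 5.89 + 41.07
= 330.96 mOsm/kg ≈ 331.0 mOsm/kg
Osmolar gap = measured − calculated = 340 − 331.0 = 9.0 mOsm/kg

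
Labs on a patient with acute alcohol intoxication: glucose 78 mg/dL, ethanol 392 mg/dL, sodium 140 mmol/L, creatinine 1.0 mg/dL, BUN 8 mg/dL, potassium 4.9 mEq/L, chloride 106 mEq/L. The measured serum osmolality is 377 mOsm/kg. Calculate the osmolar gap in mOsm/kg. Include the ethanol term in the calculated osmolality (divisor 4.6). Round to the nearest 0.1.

4.6 mOsm/kg

Calculated osmolality = 2·Na + glucose/18 + BUN/2.8 + ethanol/4.6
= 2·140 + 78/18 + 8/2.8 + 392/4.6
= 280 + 4.33 + 2.86 + 85.22
= 372.41 mOsm/kg ≈ 372.4 mOsm/kg
Osmolar gap = measured − calculated = 377 − 372.4 = 4.6 mOsm/kg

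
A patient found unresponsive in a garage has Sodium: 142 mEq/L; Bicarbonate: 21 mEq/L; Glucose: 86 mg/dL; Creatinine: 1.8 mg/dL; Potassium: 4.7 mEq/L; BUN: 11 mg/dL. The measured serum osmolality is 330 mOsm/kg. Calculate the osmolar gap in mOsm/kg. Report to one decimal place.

37.3 mOsm/kg

Calculated osmolality = 2·Na + glucose/18 + BUN/2.8
= 2·142 + 86/18 + 11/2.8
= 284 + 4.78 + 3.93
= 292.71 mOsm/kg ≈ 292.7 mOsm/kg
Osmolar gap = measured − calculated = 330 − 292.7 = 37.3 mOsm/kg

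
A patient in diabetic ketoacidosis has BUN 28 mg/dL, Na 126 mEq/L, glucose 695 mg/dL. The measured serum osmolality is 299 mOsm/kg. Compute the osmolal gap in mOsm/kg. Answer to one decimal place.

-1.6 mOsm/kg

Calculated osmolality = 2·Na + glucose/18 + BUN/2.8
= 2·126 + 695/18 + 28/2.8
= 252 + 38.61 + 10
= 300.61 mOsm/kg ≈ 300.6 mOsm/kg
Osmolar gap = measured − calculated = 299 − 300.6 = -1.6 mOsm/kg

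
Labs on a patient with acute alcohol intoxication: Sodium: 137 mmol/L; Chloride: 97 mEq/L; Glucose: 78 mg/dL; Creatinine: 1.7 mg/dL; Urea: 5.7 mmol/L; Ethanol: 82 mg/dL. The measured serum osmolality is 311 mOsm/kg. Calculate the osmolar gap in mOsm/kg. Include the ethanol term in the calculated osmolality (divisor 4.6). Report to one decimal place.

9.1 mOsm/kg

Calculated osmolality = 2·Na + glucose/18 + urea + ethanol/4.6
= 2·137 + 78/18 + 5.7 + 82/4.6
= 274 + 4.33 + 5.70 + 17.83
= 301.86 mOsm/kg ≈ 301.9 mOsm/kg
Osmolar gap = measured − calculated = 311 − 301.9 = 9.1 mOsm/kg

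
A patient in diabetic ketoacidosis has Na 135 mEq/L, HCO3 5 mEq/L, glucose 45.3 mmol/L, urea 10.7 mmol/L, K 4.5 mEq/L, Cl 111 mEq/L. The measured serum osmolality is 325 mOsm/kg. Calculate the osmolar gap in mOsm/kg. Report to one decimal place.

-1.0 mOsm/kg

Calculated osmolality = 2·Na + glucose + urea
= 2·135 + 45.3 + 10.7
= 270 + 45.30 + 10.70
= 326 mOsm/kg ≈ 326.0 mOsm/kg
Osmolar gap = measured − calculated = 325 − 326.0 = -1.0 mOsm/kg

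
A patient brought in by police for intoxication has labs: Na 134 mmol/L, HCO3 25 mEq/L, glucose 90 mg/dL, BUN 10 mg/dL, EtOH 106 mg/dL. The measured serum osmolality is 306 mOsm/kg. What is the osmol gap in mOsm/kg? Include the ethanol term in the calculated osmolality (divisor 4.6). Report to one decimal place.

Calculated osmolality = 2·Na + glucose/18 + BUN/2.8 + ethanol/4.6
= 2·134 + 90/18 + 10/2.8 + 106/4.6
= 268 + 5 + 3.57 + 23.04
= 299.61 mOsm/kg ≈ 299.6 mOsm/kg
Osmolar gap = measured − calculated = 306 − 299.6 = 6.4 mOsm/kg

6.4 mOsm/kg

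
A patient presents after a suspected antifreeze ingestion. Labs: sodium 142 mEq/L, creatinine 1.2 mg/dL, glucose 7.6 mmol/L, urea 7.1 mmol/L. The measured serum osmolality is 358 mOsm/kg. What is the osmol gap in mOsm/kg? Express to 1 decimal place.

Calculated osmolality = 2·Na + glucose + urea
= 2·142 + 7.6 + 7.1
= 284 + 7.60 + 7.10
= 298.7 mOsm/kg ≈ 298.7 mOsm/kg
Osmolar gap = measured − calculated = 358 − 298.7 = 59.3 mOsm/kg

59.3 mOsm/kg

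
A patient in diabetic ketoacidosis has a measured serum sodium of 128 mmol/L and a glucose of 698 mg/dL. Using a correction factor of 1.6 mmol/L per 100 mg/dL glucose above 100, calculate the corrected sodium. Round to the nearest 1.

138 mmol/L

Corrected Na = measured Na + 1.6 · (glucose − 100)/100
= 128 + 1.6 · (698 − 100)/100
= 128 + 9.6
= 137.6 mmol/L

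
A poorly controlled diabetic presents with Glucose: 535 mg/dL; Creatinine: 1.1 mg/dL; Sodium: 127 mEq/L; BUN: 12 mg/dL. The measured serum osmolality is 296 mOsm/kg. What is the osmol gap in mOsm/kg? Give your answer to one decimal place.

Calculated osmolality = 2·Na + glucose/18 + BUN/2.8
= 2·127 + 535/18 + 12/2.8
= 254 + 29.72 + 4.29
= 288.01 mOsm/kg ≈ 288.0 mOsm/kg
Osmolar gap = measured − calculated = 296 − 288.0 = 8.0 mOsm/kg

8.0 mOsm/kg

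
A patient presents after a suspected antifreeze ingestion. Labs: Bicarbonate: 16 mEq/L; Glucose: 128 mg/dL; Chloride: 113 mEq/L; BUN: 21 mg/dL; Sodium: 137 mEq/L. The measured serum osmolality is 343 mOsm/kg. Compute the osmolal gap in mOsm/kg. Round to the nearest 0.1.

Calculated osmolality = 2·Na + glucose/18 + BUN/2.8
= 2·137 + 128/18 + 21/2.8
= 274 + 7.11 + 7.50
= 288.61 mOsm/kg ≈ 288.6 mOsm/kg
Osmolar gap = measured − calculated = 343 − 288.6 = 54.4 mOsm/kg

54.4 mOsm/kg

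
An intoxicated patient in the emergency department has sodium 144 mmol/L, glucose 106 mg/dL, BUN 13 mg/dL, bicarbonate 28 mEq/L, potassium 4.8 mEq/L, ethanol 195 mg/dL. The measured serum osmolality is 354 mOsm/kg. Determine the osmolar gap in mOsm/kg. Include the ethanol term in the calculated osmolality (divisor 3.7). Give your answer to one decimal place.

Calculated osmolality = 2·Na + glucose/18 + BUN/2.8 + ethanol/3.7
= 2·144 + 106/18 + 13/2.8 + 195/3.7
= 288 + 5.89 + 4.64 + 52.70
= 351.23 mOsm/kg ≈ 351.2 mOsm/kg
Osmolar gap = measured − calculated = 354 − 351.2 = 2.8 mOsm/kg

2.8 mOsm/kg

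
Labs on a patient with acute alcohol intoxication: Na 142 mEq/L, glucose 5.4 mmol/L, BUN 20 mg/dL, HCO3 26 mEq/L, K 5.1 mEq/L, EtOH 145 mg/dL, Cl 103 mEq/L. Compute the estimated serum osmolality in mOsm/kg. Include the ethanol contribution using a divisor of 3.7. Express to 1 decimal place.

335.7 mOsm/kg

Calculated osmolality = 2·Na + glucose + BUN/2.8 + ethanol/3.7
= 2·142 + 5.4 + 20/2.8 + 145/3.7
= 284 + 5.40 + 7.14 + 39.19
= 335.73 mOsm/kg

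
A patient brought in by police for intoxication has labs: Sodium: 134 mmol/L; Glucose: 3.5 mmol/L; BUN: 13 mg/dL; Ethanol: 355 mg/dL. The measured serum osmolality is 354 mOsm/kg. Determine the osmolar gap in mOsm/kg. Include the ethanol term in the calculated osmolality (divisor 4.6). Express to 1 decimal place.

0.7 mOsm/kg

Calculated osmolality = 2·Na + glucose + BUN/2.8 + ethanol/4.6
= 2·134 + 3.5 + 13/2.8 + 355/4.6
= 268 + 3.50 + 4.64 + 77.17
= 353.31 mOsm/kg ≈ 353.3 mOsm/kg
Osmolar gap = measured − calculated = 354 − 353.3 = 0.7 mOsm/kg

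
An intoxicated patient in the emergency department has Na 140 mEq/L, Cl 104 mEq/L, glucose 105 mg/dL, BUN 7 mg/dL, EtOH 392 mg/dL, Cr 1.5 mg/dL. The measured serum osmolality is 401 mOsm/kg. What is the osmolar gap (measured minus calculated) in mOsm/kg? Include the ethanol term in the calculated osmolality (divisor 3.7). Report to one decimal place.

Calculated osmolality = 2·Na + glucose/18 + BUN/2.8 + ethanol/3.7
= 2·140 + 105/18 + 7/2.8 + 392/3.7
= 280 + 5.83 + 2.50 + 105.95
= 394.28 mOsm/kg ≈ 394.3 mOsm/kg
Osmolar gap = measured − calculated = 401 − 394.3 = 6.7 mOsm/kg

6.7 mOsm/kg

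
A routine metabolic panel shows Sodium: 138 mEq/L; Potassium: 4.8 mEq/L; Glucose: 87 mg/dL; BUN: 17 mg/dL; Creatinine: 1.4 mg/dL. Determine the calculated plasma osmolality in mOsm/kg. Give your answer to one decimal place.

Calculated osmolality = 2·Na + glucose/18 + BUN/2.8
= 2·138 + 87/18 + 17/2.8
= 276 + 4.83 + 6.07
= 286.9 mOsm/kg

286.9 mOsm/kg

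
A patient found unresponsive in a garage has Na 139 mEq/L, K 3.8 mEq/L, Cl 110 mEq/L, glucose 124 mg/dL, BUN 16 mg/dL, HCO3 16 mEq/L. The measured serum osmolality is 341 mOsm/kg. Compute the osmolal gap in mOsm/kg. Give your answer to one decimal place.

50.4 mOsm/kg

Calculated osmolality = 2·Na + glucose/18 + BUN/2.8
= 2·139 + 124/18 + 16/2.8
= 278 + 6.89 + 5.71
= 290.6 mOsm/kg ≈ 290.6 mOsm/kg
Osmolar gap = measured − calculated = 341 − 290.6 = 50.4 mOsm/kg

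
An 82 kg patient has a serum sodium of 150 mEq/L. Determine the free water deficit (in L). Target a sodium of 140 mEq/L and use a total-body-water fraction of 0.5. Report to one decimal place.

2.9 L

TBW = 0.5 · 82 = 41 L
Free water deficit = TBW · (Na/140 − 1)
= 41 · (150/140 − 1)
= 41 · 0.0714
= 2.93 L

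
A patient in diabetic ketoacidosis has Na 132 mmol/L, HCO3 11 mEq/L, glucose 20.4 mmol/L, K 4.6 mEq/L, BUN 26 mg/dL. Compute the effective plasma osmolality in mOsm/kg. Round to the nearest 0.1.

284.4 mOsm/kg

Effective osmolality excludes urea (freely permeant across cell membranes):
2·Na + glucose
= 2·132 + 20.4
= 264 + 20.4
= 284.4 mOsm/kg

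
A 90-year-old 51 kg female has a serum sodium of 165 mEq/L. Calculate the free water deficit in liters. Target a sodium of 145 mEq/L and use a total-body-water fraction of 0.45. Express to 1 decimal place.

3.2 L

TBW = 0.45 · 51 = 22.95 L
Free water deficit = TBW · (Na/145 − 1)
= 22.95 · (165/145 − 1)
= 22.95 · 0.1379
= 3.16 L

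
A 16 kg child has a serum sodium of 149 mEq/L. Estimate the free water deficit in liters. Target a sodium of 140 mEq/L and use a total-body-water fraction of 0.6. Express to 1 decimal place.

TBW = 0.6 · 16 = 9.6 L
Free water deficit = TBW · (Na/140 − 1)
= 9.6 · (149/140 − 1)
= 9.6 · 0.0643
= 0.62 L

0.6 L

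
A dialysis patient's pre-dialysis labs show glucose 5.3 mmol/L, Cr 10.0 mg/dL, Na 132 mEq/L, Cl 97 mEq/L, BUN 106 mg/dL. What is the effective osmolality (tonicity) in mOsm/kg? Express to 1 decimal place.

269.3 mOsm/kg

Effective osmolality excludes urea (freely permeant across cell membranes):
2·Na + glucose
= 2·132 + 5.3
= 264 + 5.3
= 269.3 mOsm/kg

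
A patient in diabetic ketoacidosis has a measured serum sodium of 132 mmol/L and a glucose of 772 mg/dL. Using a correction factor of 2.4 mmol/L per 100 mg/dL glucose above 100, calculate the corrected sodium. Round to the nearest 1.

148 mmol/L

Corrected Na = measured Na + 2.4 · (glucose − 100)/100
= 132 + 2.4 · (772 − 100)/100
= 132 + 16.1
= 148.1 mmol/L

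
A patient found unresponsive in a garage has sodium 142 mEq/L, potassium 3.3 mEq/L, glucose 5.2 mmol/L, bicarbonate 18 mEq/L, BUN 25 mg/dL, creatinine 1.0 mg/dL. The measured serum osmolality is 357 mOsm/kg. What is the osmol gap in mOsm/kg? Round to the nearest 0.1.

58.9 mOsm/kg

Calculated osmolality = 2·Na + glucose + BUN/2.8
= 2·142 + 5.2 + 25/2.8
= 284 + 5.20 + 8.93
= 298.13 mOsm/kg ≈ 298.1 mOsm/kg
Osmolar gap = measured − calculated = 357 − 298.1 = 58.9 mOsm/kg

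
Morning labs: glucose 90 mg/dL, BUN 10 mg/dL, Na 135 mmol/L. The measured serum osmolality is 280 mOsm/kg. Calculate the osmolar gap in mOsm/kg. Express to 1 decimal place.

1.4 mOsm/kg

Calculated osmolality = 2·Na + glucose/18 + BUN/2.8
= 2·135 + 90/18 + 10/2.8
= 270 + 5 + 3.57
= 278.57 mOsm/kg ≈ 278.6 mOsm/kg
Osmolar gap = measured − calculated = 280 − 278.6 = 1.4 mOsm/kg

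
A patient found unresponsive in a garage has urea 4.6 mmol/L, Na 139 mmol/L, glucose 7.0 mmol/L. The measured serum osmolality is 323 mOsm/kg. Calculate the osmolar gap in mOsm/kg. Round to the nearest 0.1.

Calculated osmolality = 2·Na + glucose + urea
= 2·139 + 7 + 4.6
= 278 + 7 + 4.60
= 289.6 mOsm/kg ≈ 289.6 mOsm/kg
Osmolar gap = measured − calculated = 323 − 289.6 = 33.4 mOsm/kg

33.4 mOsm/kg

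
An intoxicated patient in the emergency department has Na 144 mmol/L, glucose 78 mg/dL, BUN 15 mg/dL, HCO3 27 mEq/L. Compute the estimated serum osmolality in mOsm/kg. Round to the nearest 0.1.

Calculated osmolality = 2·Na + glucose/18 + BUN/2.8
= 2·144 + 78/18 + 15/2.8
= 288 + 4.33 + 5.36
= 297.69 mOsm/kg

297.7 mOsm/kg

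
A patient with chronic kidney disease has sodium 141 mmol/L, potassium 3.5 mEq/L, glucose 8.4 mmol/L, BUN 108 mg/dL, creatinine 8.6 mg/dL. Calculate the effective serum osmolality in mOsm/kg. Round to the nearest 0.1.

290.4 mOsm/kg

Effective osmolality excludes urea (freely permeant across cell membranes):
2·Na + glucose
= 2·141 + 8.4
= 282 + 8.4
= 290.4 mOsm/kg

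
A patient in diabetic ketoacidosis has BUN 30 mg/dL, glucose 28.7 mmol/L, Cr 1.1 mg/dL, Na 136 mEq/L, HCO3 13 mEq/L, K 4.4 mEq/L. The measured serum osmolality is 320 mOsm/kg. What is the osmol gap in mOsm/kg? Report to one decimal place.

8.6 mOsm/kg

Calculated osmolality = 2·Na + glucose + BUN/2.8
= 2·136 + 28.7 + 30/2.8
= 272 + 28.70 + 10.71
= 311.41 mOsm/kg ≈ 311.4 mOsm/kg
Osmolar gap = measured − calculated = 320 − 311.4 = 8.6 mOsm/kg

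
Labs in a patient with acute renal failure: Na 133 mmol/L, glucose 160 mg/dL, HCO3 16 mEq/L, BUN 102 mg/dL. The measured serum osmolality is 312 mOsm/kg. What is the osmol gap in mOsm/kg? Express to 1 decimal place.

0.7 mOsm/kg

Calculated osmolality = 2·Na + glucose/18 + BUN/2.8
= 2·133 + 160/18 + 102/2.8
= 266 + 8.89 + 36.43
= 311.32 mOsm/kg ≈ 311.3 mOsm/kg
Osmolar gap = measured − calculated = 312 − 311.3 = 0.7 mOsm/kg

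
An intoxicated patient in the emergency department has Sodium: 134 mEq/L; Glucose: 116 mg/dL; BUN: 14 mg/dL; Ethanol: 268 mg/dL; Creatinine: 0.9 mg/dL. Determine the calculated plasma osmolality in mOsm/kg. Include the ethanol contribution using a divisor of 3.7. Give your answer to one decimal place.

351.9 mOsm/kg

Calculated osmolality = 2·Na + glucose/18 + BUN/2.8 + ethanol/3.7
= 2·134 + 116/18 + 14/2.8 + 268/3.7
= 268 + 6.44 + 5 + 72.43
= 351.87 mOsm/kg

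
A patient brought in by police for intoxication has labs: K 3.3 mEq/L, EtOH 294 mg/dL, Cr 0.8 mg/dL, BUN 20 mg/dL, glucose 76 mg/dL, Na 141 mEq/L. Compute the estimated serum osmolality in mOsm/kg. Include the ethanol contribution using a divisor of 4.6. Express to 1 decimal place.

Calculated osmolality = 2·Na + glucose/18 + BUN/2.8 + ethanol/4.6
= 2·141 + 76/18 + 20/2.8 + 294/4.6
= 282 + 4.22 + 7.14 + 63.91
= 357.27 mOsm/kg

357.3 mOsm/kg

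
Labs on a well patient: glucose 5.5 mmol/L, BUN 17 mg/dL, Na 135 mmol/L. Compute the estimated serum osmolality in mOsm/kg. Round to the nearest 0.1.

Calculated osmolality = 2·Na + glucose + BUN/2.8
= 2·135 + 5.5 + 17/2.8
= 270 + 5.50 + 6.07
= 281.57 mOsm/kg

281.6 mOsm/kg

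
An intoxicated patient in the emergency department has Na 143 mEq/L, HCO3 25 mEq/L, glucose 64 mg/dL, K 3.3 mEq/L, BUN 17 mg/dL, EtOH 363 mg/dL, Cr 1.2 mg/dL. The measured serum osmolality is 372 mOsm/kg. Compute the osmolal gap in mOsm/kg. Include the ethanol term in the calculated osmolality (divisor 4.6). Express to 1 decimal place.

-2.5 mOsm/kg

Calculated osmolality = 2·Na + glucose/18 + BUN/2.8 + ethanol/4.6
= 2·143 + 64/18 + 17/2.8 + 363/4.6
= 286 + 3.56 + 6.07 + 78.91
= 374.54 mOsm/kg ≈ 374.5 mOsm/kg
Osmolar gap = measured − calculated = 372 − 374.5 = -2.5 mOsm/kg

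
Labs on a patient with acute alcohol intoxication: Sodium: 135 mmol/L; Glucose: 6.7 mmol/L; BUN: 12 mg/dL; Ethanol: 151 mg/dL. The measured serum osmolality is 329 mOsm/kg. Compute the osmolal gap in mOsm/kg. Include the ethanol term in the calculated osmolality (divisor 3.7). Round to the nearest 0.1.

7.2 mOsm/kg

Calculated osmolality = 2·Na + glucose + BUN/2.8 + ethanol/3.7
= 2·135 + 6.7 + 12/2.8 + 151/3.7
= 270 + 6.70 + 4.29 + 40.81
= 321.8 mOsm/kg ≈ 321.8 mOsm/kg
Osmolar gap = measured − calculated = 329 − 321.8 = 7.2 mOsm/kg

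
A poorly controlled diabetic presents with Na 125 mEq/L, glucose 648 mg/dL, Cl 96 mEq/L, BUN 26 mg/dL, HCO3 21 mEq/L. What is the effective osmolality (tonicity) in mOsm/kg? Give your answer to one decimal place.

286.0 mOsm/kg

Effective osmolality excludes urea (freely permeant across cell membranes):
2·Na + glucose/18
= 2·125 + 648/18
= 250 + 36
= 286 mOsm/kg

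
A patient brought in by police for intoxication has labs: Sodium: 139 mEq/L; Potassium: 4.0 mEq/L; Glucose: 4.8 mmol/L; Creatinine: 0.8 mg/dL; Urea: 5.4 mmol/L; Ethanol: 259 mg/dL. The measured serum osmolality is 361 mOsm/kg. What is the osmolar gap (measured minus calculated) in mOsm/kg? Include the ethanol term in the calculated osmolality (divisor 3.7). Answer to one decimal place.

Calculated osmolality = 2·Na + glucose + urea + ethanol/3.7
= 2·139 + 4.8 + 5.4 + 259/3.7
= 278 + 4.80 + 5.40 + 70
= 358.2 mOsm/kg ≈ 358.2 mOsm/kg
Osmolar gap = measured − calculated = 361 − 358.2 = 2.8 mOsm/kg

2.8 mOsm/kg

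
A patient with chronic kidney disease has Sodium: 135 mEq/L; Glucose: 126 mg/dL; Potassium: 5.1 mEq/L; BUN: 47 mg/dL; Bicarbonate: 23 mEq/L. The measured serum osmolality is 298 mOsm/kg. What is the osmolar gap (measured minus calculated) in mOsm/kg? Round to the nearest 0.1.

Calculated osmolality = 2·Na + glucose/18 + BUN/2.8
= 2·135 + 126/18 + 47/2.8
= 270 + 7 + 16.79
= 293.79 mOsm/kg ≈ 293.8 mOsm/kg
Osmolar gap = measured − calculated = 298 − 293.8 = 4.2 mOsm/kg

4.2 mOsm/kg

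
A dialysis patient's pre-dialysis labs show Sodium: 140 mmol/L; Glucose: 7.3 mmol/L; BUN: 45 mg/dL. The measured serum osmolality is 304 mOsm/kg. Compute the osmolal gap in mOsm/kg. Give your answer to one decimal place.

Calculated osmolality = 2·Na + glucose + BUN/2.8
= 2·140 + 7.3 + 45/2.8
= 280 + 7.30 + 16.07
= 303.37 mOsm/kg ≈ 303.4 mOsm/kg
Osmolar gap = measured − calculated = 304 − 303.4 = 0.6 mOsm/kg

0.6 mOsm/kg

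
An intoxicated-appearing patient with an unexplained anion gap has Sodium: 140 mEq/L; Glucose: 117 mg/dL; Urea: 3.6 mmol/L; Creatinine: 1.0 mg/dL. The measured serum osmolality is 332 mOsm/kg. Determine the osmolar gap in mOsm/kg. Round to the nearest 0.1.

41.9 mOsm/kg

Calculated osmolality = 2·Na + glucose/18 + urea
= 2·140 + 117/18 + 3.6
= 280 + 6.50 + 3.60
= 290.1 mOsm/kg ≈ 290.1 mOsm/kg
Osmolar gap = measured − calculated = 332 − 290.1 = 41.9 mOsm/kg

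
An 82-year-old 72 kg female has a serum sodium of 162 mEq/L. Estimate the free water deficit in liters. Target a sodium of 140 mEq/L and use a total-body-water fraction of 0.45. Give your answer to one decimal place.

TBW = 0.45 · 72 = 32.4 L
Free water deficit = TBW · (Na/140 − 1)
= 32.4 · (162/140 − 1)
= 32.4 · 0.1571
= 5.09 L

5.1 L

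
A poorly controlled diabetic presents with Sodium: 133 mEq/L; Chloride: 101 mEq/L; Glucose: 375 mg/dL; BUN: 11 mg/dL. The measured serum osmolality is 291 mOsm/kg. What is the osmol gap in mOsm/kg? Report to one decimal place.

Calculated osmolality = 2·Na + glucose/18 + BUN/2.8
= 2·133 + 375/18 + 11/2.8
= 266 + 20.83 + 3.93
= 290.76 mOsm/kg ≈ 290.8 mOsm/kg
Osmolar gap = measured − calculated = 291 − 290.8 = 0.2 mOsm/kg

0.2 mOsm/kg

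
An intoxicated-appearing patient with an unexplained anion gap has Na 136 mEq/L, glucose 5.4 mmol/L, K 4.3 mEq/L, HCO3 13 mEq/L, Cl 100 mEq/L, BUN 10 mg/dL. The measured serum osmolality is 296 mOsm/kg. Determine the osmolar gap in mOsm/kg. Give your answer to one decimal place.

Calculated osmolality = 2·Na + glucose + BUN/2.8
= 2·136 + 5.4 + 10/2.8
= 272 + 5.40 + 3.57
= 280.97 mOsm/kg ≈ 281.0 mOsm/kg
Osmolar gap = measured − calculated = 296 − 281.0 = 15.0 mOsm/kg

15.0 mOsm/kg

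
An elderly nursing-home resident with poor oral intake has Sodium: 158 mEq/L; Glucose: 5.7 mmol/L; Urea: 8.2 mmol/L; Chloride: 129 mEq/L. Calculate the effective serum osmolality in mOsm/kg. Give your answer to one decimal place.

Effective osmolality excludes urea (freely permeant across cell membranes):
2·Na + glucose
= 2·158 + 5.7
= 316 + 5.7
= 321.7 mOsm/kg

321.7 mOsm/kg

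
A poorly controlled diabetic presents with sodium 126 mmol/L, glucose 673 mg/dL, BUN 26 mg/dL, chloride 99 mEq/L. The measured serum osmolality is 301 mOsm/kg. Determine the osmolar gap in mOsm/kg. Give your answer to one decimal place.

2.3 mOsm/kg

Calculated osmolality = 2·Na + glucose/18 + BUN/2.8
= 2·126 + 673/18 + 26/2.8
= 252 + 37.39 + 9.29
= 298.68 mOsm/kg ≈ 298.7 mOsm/kg
Osmolar gap = measured − calculated = 301 − 298.7 = 2.3 mOsm/kg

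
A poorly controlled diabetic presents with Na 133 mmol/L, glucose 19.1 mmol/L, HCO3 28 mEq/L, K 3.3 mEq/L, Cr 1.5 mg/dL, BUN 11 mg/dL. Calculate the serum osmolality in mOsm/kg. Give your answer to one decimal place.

289.0 mOsm/kg

Calculated osmolality = 2·Na + glucose + BUN/2.8
= 2·133 + 19.1 + 11/2.8
= 266 + 19.10 + 3.93
= 289.03 mOsm/kg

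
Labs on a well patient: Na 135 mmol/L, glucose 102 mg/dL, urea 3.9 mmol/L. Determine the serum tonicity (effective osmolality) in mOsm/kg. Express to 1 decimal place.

Effective osmolality excludes urea (freely permeant across cell membranes):
2·Na + glucose/18
= 2·135 + 102/18
= 270 + 5.67
= 275.67 mOsm/kg

275.7 mOsm/kg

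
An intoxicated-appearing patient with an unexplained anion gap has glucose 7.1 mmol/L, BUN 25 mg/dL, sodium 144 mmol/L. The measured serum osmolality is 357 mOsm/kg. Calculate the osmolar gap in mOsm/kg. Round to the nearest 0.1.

53.0 mOsm/kg

Calculated osmolality = 2·Na + glucose + BUN/2.8
= 2·144 + 7.1 + 25/2.8
= 288 + 7.10 + 8.93
= 304.03 mOsm/kg ≈ 304.0 mOsm/kg
Osmolar gap = measured − calculated = 357 − 304.0 = 53.0 mOsm/kg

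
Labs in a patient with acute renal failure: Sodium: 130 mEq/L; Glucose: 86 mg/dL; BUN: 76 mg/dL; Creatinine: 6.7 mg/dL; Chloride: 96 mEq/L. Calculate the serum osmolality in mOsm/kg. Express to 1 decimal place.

Calculated osmolality = 2·Na + glucose/18 + BUN/2.8
= 2·130 + 86/18 + 76/2.8
= 260 + 4.78 + 27.14
= 291.92 mOsm/kg

291.9 mOsm/kg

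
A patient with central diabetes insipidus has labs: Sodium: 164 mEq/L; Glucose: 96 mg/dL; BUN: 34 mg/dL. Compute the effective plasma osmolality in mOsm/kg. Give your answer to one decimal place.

333.3 mOsm/kg

Effective osmolality excludes urea (freely permeant across cell membranes):
2·Na + glucose/18
= 2·164 + 96/18
= 328 + 5.33
= 333.33 mOsm/kg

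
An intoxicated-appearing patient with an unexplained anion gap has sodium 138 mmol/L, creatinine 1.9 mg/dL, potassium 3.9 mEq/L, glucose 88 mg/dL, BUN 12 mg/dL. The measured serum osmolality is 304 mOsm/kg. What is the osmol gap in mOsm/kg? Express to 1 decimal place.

18.8 mOsm/kg

Calculated osmolality = 2·Na + glucose/18 + BUN/2.8
= 2·138 + 88/18 + 12/2.8
= 276 + 4.89 + 4.29
= 285.18 mOsm/kg ≈ 285.2 mOsm/kg
Osmolar gap = measured − calculated = 304 − 285.2 = 18.8 mOsm/kg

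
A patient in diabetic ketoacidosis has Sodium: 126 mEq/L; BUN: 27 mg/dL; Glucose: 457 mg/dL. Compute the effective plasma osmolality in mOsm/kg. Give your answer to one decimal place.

277.4 mOsm/kg

Effective osmolality excludes urea (freely permeant across cell membranes):
2·Na + glucose/18
= 2·126 + 457/18
= 252 + 25.39
= 277.39 mOsm/kg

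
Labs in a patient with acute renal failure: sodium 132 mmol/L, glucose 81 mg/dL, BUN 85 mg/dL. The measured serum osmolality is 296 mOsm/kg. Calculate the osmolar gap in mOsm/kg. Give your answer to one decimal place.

-2.9 mOsm/kg

Calculated osmolality = 2·Na + glucose/18 + BUN/2.8
= 2·132 + 81/18 + 85/2.8
= 264 + 4.50 + 30.36
= 298.86 mOsm/kg ≈ 298.9 mOsm/kg
Osmolar gap = measured − calculated = 296 − 298.9 = -2.9 mOsm/kg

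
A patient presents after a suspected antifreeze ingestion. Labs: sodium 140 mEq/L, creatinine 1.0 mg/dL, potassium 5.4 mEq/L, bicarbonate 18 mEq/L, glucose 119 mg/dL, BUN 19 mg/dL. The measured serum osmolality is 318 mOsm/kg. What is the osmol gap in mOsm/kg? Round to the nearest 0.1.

24.6 mOsm/kg

Calculated osmolality = 2·Na + glucose/18 + BUN/2.8
= 2·140 + 119/18 + 19/2.8
= 280 + 6.61 + 6.79
= 293.4 mOsm/kg ≈ 293.4 mOsm/kg
Osmolar gap = measured − calculated = 318 − 293.4 = 24.6 mOsm/kg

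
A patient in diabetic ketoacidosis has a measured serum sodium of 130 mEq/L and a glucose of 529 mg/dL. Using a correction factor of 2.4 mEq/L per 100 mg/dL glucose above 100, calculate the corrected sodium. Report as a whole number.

140 mEq/L

Corrected Na = measured Na + 2.4 · (glucose − 100)/100
= 130 + 2.4 · (529 − 100)/100
= 130 + 10.3
= 140.3 mEq/L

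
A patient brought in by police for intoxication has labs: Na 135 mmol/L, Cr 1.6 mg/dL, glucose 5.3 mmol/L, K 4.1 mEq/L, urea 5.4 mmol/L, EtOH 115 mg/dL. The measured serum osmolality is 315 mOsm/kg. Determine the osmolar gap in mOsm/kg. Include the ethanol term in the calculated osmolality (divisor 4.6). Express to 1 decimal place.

Calculated osmolality = 2·Na + glucose + urea + ethanol/4.6
= 2·135 + 5.3 + 5.4 + 115/4.6
= 270 + 5.30 + 5.40 + 25
= 305.7 mOsm/kg ≈ 305.7 mOsm/kg
Osmolar gap = measured − calculated = 315 − 305.7 = 9.3 mOsm/kg

9.3 mOsm/kg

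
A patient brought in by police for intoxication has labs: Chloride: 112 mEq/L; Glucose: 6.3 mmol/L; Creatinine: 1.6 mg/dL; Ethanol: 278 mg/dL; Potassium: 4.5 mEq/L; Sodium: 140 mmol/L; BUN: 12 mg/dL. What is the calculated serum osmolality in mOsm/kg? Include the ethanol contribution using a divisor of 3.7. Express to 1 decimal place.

365.7 mOsm/kg

Calculated osmolality = 2·Na + glucose + BUN/2.8 + ethanol/3.7
= 2·140 + 6.3 + 12/2.8 + 278/3.7
= 280 + 6.30 + 4.29 + 75.14
= 365.73 mOsm/kg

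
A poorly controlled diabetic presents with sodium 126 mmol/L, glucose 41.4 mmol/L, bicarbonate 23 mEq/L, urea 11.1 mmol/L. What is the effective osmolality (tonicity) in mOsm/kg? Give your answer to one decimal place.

Effective osmolality excludes urea (freely permeant across cell membranes):
2·Na + glucose
= 2·126 + 41.4
= 252 + 41.4
= 293.4 mOsm/kg

293.4 mOsm/kg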